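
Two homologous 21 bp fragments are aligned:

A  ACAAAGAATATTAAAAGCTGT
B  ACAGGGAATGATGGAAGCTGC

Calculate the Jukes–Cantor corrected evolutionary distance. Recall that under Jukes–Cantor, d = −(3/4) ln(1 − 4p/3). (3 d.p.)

0.441

The sequences differ at 7 of 21 sites (4, 5, 10, 11, 13, 14, 21), so p = 7/21 ≈ 0.333333.
d = −(3/4) ln(1 − 4p/3) = −0.75 ln(1 − 0.444444) = −0.75 ln(0.555556)
  = −0.75 × (-0.587786) = 0.440840 substitutions/site.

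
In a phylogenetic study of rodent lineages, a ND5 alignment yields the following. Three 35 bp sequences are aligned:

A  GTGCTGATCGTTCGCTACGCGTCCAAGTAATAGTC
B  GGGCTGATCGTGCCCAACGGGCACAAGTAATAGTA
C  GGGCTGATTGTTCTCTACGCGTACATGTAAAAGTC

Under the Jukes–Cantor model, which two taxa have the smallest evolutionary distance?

A and C

A–B: 8/35 differ, p = 0.229, d = 0.273.
A–C: 6/35 differ, p = 0.171, d = 0.195.
B–C: 9/35 differ, p = 0.257, d = 0.315.
The smallest distance is between A and C.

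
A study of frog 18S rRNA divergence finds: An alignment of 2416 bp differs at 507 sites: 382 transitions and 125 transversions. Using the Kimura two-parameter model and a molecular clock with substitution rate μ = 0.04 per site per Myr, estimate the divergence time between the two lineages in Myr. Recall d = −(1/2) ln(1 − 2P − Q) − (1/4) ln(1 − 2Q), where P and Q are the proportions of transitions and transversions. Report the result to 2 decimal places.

P = 382/2416 ≈ 0.158113 and Q = 125/2416 ≈ 0.051738.
Under the Kimura two-parameter model, d = −½ ln(1 − 2P − Q) − ¼ ln(1 − 2Q).
1 − 2P − Q = 0.632036, giving −½ ln(0.632036) = 0.229404.
1 − 2Q = 0.896524, giving −¼ ln(0.896524) = 0.027308.
d = 0.229404 + 0.027308 = 0.256712.
Under a molecular clock d = 2μt, so t = d/(2μ) = 0.256712 / (2 × 0.04) = 3.21 Myr.

3.21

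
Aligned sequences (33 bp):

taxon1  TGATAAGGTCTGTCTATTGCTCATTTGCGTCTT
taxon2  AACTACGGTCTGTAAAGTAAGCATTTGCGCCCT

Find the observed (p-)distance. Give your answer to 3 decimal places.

The sequences differ at 12 of 33 positions.
p = 12/33 = 0.363636… ≈ 0.364 (to 3 d.p.).

0.364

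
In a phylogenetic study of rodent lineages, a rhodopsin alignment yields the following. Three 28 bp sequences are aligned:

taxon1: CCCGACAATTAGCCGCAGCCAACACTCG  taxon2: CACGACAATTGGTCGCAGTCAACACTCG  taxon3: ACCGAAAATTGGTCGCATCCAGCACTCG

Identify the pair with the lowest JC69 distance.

taxon1 and taxon2

taxon1–taxon2: 4/28 differ, p = 0.143, d = 0.158.
taxon1–taxon3: 6/28 differ, p = 0.214, d = 0.252.
taxon2–taxon3: 6/28 differ, p = 0.214, d = 0.252.
The smallest distance is between taxon1 and taxon2.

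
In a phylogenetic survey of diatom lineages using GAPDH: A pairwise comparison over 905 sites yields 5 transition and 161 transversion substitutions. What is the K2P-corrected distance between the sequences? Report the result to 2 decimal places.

P = 5/905 ≈ 0.005525 and Q = 161/905 ≈ 0.177901.
Under the Kimura two-parameter model, d = −½ ln(1 − 2P − Q) − ¼ ln(1 − 2Q).
1 − 2P − Q = 0.811049, giving −½ ln(0.811049) = 0.104713.
1 − 2Q = 0.644198, giving −¼ ln(0.644198) = 0.109937.
d = 0.104713 + 0.109937 = 0.214650.

0.21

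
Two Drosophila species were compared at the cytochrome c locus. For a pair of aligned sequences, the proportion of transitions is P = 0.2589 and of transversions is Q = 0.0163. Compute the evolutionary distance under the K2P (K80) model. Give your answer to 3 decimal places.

0.390

Under the Kimura two-parameter model, d = −½ ln(1 − 2P − Q) − ¼ ln(1 − 2Q).
1 − 2P − Q = 0.4659, giving −½ ln(0.4659) = 0.381892.
1 − 2Q = 0.9674, giving −¼ ln(0.9674) = 0.008286.
d = 0.381892 + 0.008286 = 0.390178.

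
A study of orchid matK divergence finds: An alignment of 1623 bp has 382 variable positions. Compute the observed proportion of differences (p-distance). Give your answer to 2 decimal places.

p = 382/1623 = 0.235366… ≈ 0.24 (to 2 d.p.).

0.24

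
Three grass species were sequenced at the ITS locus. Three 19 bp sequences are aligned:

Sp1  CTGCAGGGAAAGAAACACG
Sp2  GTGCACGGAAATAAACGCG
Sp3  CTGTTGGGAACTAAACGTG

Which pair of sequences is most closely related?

Sp1 and Sp2

Sp1–Sp2: 4/19 differ, p = 0.211, d = 0.247.
Sp1–Sp3: 6/19 differ, p = 0.316, d = 0.410.
Sp2–Sp3: 6/19 differ, p = 0.316, d = 0.410.
The smallest distance is between Sp1 and Sp2.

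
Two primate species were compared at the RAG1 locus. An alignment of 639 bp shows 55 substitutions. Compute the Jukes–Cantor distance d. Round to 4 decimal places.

p = 55/639 ≈ 0.086072.
d = −(3/4) ln(1 − 4p/3) = −0.75 ln(1 − 0.114763) = −0.75 ln(0.885237)
  = −0.75 × (-0.121900) = 0.091425 substitutions/site.

0.0914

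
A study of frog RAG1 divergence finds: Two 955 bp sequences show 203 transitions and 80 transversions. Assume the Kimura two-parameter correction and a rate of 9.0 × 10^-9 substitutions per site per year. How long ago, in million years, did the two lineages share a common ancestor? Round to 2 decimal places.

22.30

P = 203/955 ≈ 0.212565 and Q = 80/955 ≈ 0.08377.
Under the Kimura two-parameter model, d = −½ ln(1 − 2P − Q) − ¼ ln(1 − 2Q).
1 − 2P − Q = 0.4911, giving −½ ln(0.4911) = 0.355554.
1 − 2Q = 0.83246, giving −¼ ln(0.83246) = 0.045843.
d = 0.355554 + 0.045843 = 0.401397.
Under a molecular clock d = 2μt, so t = d/(2μ) = 0.401397 / (2 × 9.0 × 10^-9) = 22.30 million years.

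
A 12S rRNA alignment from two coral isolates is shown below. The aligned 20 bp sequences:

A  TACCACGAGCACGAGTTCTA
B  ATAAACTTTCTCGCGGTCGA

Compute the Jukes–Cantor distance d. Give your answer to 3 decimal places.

The sequences differ at 11 of 20 sites, so p = 11/20 = 0.55.
d = −(3/4) ln(1 − 4p/3) = −0.75 ln(1 − 0.733333) = −0.75 ln(0.266667)
  = −0.75 × (-1.321755) = 0.991316 substitutions/site.

0.991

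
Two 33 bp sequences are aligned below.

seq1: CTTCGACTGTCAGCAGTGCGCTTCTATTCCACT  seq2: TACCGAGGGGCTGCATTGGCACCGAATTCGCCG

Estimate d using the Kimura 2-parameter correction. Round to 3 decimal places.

Of 33 sites, 4 differences are transitions and 14 are transversions, so P = 4/33 ≈ 0.121212 and Q = 14/33 ≈ 0.424242.
Under the Kimura two-parameter model, d = −½ ln(1 − 2P − Q) − ¼ ln(1 − 2Q).
1 − 2P − Q = 0.333334, giving −½ ln(0.333334) = 0.549305.
1 − 2Q = 0.151516, giving −¼ ln(0.151516) = 0.471766.
d = 0.549305 + 0.471766 = 1.021071.

1.021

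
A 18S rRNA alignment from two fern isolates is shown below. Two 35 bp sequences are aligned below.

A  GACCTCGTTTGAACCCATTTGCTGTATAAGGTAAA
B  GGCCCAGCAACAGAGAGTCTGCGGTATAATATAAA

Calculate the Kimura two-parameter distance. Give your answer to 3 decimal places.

0.716

Of 35 sites, 7 differences are transitions and 9 are transversions, so P = 7/35 = 0.2 and Q = 9/35 ≈ 0.257143.
Under the Kimura two-parameter model, d = −½ ln(1 − 2P − Q) − ¼ ln(1 − 2Q).
1 − 2P − Q = 0.342857, giving −½ ln(0.342857) = 0.535221.
1 − 2Q = 0.485714, giving −¼ ln(0.485714) = 0.180534.
d = 0.535221 + 0.180534 = 0.715755.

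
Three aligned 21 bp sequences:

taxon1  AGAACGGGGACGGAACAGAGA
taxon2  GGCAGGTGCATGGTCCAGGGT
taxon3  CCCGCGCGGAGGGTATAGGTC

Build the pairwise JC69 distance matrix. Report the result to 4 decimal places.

taxon1–taxon2: 10/21 sites differ → p ≈ 0.47619, d = −0.75 ln(1 − 0.63492) = 0.755729 ≈ 0.7557.
taxon1–taxon3: 11/21 sites differ → p ≈ 0.52381, d = −0.75 ln(1 − 0.698413) = 0.899023 ≈ 0.8990.
taxon2–taxon3: 11/21 sites differ → p ≈ 0.52381, d = −0.75 ln(1 − 0.698413) = 0.899023 ≈ 0.8990.

d(taxon1,taxon2) = 0.7557, d(taxon1,taxon3) = 0.8990, d(taxon2,taxon3) = 0.8990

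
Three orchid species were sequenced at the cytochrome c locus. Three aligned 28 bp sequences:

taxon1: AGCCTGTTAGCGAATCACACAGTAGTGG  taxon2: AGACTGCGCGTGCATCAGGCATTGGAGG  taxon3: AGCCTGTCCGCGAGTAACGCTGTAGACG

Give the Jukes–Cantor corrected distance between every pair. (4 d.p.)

d(taxon1,taxon2) = 0.5565, d(taxon1,taxon3) = 0.3597, d(taxon2,taxon3) = 0.6355

taxon1–taxon2: 11/28 sites differ → p ≈ 0.392857, d = −0.75 ln(1 − 0.523809) = 0.556452 ≈ 0.5565.
taxon1–taxon3: 8/28 sites differ → p ≈ 0.285714, d = −0.75 ln(1 − 0.380952) = 0.359679 ≈ 0.3597.
taxon2–taxon3: 12/28 sites differ → p ≈ 0.428571, d = −0.75 ln(1 − 0.571428) = 0.635472 ≈ 0.6355.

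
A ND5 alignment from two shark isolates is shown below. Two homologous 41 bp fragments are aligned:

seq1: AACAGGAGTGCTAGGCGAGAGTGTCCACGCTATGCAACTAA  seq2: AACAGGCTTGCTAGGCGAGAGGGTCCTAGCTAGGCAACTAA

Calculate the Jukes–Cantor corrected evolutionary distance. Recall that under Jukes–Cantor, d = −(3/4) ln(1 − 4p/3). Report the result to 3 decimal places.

0.163

The sequences differ at 6 of 41 sites (7, 8, 22, 27, 28, 33), so p = 6/41 ≈ 0.146341.
d = −(3/4) ln(1 − 4p/3) = −0.75 ln(1 − 0.195121) = −0.75 ln(0.804879)
  = −0.75 × (-0.217063) = 0.162797 substitutions/site.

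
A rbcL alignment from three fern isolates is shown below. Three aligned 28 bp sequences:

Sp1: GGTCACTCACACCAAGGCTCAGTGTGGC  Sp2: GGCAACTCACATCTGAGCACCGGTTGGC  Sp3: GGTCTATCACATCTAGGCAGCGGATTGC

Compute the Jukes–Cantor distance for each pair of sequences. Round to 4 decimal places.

d(Sp1,Sp2) = 0.4850, d(Sp1,Sp3) = 0.4850, d(Sp2,Sp3) = 0.4197

Sp1–Sp2: 10/28 sites differ → p ≈ 0.357143, d = −0.75 ln(1 − 0.476191) = 0.484971 ≈ 0.4850.
Sp1–Sp3: 10/28 sites differ → p ≈ 0.357143, d = −0.75 ln(1 − 0.476191) = 0.484971 ≈ 0.4850.
Sp2–Sp3: 9/28 sites differ → p ≈ 0.321429, d = −0.75 ln(1 − 0.428572) = 0.419713 ≈ 0.4197.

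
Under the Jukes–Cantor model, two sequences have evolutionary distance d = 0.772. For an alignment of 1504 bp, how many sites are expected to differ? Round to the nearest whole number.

725

Invert JC69: p = (3/4)(1 − e^(−4d/3)) = 0.75 × (1 − e^(-1.029333)) = 0.75 × (1 − 0.357245) = 0.482066.
Expected differing sites = pL ≈ 0.482066 × 1504 = 725.027264 ≈ 725.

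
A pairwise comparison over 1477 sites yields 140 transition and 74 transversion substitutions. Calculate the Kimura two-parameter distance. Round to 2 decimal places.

0.16

P = 140/1477 ≈ 0.094787 and Q = 74/1477 ≈ 0.050102.
Under the Kimura two-parameter model, d = −½ ln(1 − 2P − Q) − ¼ ln(1 − 2Q).
1 − 2P − Q = 0.760324, giving −½ ln(0.760324) = 0.137005.
1 − 2Q = 0.899796, giving −¼ ln(0.899796) = 0.026397.
d = 0.137005 + 0.026397 = 0.163402.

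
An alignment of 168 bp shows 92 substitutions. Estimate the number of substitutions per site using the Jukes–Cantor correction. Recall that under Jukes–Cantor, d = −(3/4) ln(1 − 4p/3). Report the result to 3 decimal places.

0.982

p = 92/168 ≈ 0.547619.
d = −(3/4) ln(1 − 4p/3) = −0.75 ln(1 − 0.730159) = −0.75 ln(0.269841)
  = −0.75 × (-1.309922) = 0.982442 substitutions/site.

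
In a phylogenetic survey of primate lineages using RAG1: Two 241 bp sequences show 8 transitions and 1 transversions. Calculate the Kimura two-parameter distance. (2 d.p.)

P = 8/241 ≈ 0.033195 and Q = 1/241 ≈ 0.004149.
Under the Kimura two-parameter model, d = −½ ln(1 − 2P − Q) − ¼ ln(1 − 2Q).
1 − 2P − Q = 0.929461, giving −½ ln(0.929461) = 0.036575.
1 − 2Q = 0.991702, giving −¼ ln(0.991702) = 0.002083.
d = 0.036575 + 0.002083 = 0.038658.

0.04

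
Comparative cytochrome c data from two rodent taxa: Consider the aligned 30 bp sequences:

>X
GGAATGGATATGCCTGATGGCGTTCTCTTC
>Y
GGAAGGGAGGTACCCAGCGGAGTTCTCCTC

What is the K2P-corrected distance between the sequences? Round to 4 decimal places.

Of 30 sites, 7 differences are transitions and 3 are transversions, so P = 7/30 ≈ 0.233333 and Q = 3/30 = 0.1.
Under the Kimura two-parameter model, d = −½ ln(1 − 2P − Q) − ¼ ln(1 − 2Q).
1 − 2P − Q = 0.433334, giving −½ ln(0.433334) = 0.418123.
1 − 2Q = 0.8, giving −¼ ln(0.8) = 0.055786.
d = 0.418123 + 0.055786 = 0.473909.

0.4739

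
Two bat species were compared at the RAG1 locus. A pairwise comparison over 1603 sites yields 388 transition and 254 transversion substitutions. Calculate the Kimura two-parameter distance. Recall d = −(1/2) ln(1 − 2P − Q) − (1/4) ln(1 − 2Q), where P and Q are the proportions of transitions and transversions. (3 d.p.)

0.610

P = 388/1603 ≈ 0.242046 and Q = 254/1603 ≈ 0.158453.
Under the Kimura two-parameter model, d = −½ ln(1 − 2P − Q) − ¼ ln(1 − 2Q).
1 − 2P − Q = 0.357455, giving −½ ln(0.357455) = 0.514373.
1 − 2Q = 0.683094, giving −¼ ln(0.683094) = 0.095281.
d = 0.514373 + 0.095281 = 0.609654.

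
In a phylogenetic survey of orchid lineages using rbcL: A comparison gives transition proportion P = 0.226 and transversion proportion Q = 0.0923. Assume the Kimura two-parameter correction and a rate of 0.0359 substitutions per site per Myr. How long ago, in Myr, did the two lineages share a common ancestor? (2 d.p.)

Under the Kimura two-parameter model, d = −½ ln(1 − 2P − Q) − ¼ ln(1 − 2Q).
1 − 2P − Q = 0.4557, giving −½ ln(0.4557) = 0.392960.
1 − 2Q = 0.8154, giving −¼ ln(0.8154) = 0.051019.
d = 0.392960 + 0.051019 = 0.443979.
Under a molecular clock d = 2μt, so t = d/(2μ) = 0.443979 / (2 × 0.0359) = 6.18 Myr.

6.18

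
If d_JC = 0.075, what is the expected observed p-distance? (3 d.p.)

p = (3/4)(1 − e^(−4d/3)) = 0.75 × (1 − e^(-0.1)) = 0.75 × (1 − 0.904837) = 0.071372.

0.071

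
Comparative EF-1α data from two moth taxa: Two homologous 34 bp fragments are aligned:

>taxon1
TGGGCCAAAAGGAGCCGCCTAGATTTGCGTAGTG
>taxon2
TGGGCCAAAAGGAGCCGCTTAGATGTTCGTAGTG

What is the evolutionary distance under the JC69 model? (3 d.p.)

0.094

The sequences differ at 3 of 34 sites (19, 25, 27), so p = 3/34 ≈ 0.088235.
d = −(3/4) ln(1 − 4p/3) = −0.75 ln(1 − 0.117647) = −0.75 ln(0.882353)
  = −0.75 × (-0.125163) = 0.093872 substitutions/site.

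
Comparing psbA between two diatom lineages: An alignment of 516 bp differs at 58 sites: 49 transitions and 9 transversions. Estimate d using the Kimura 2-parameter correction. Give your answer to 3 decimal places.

P = 49/516 ≈ 0.094961 and Q = 9/516 ≈ 0.017442.
Under the Kimura two-parameter model, d = −½ ln(1 − 2P − Q) − ¼ ln(1 − 2Q).
1 − 2P − Q = 0.792636, giving −½ ln(0.792636) = 0.116196.
1 − 2Q = 0.965116, giving −¼ ln(0.965116) = 0.008877.
d = 0.116196 + 0.008877 = 0.125073.

0.125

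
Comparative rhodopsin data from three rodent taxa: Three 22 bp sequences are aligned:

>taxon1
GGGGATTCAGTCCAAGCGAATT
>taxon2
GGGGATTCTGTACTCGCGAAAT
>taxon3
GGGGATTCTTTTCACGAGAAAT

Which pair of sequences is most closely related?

taxon2 and taxon3

taxon1–taxon2: 5/22 differ, p = 0.227, d = 0.271.
taxon1–taxon3: 6/22 differ, p = 0.273, d = 0.339.
taxon2–taxon3: 4/22 differ, p = 0.182, d = 0.208.
The smallest distance is between taxon2 and taxon3.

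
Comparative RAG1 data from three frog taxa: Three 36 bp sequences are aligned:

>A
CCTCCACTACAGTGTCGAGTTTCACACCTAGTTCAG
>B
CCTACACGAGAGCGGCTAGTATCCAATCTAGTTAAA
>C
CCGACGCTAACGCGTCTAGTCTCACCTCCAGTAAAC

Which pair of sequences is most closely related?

A and B

A–B: 12/36 differ, p = 0.333, d = 0.441.
A–C: 14/36 differ, p = 0.389, d = 0.548.
B–C: 13/36 differ, p = 0.361, d = 0.493.
The smallest distance is between A and B.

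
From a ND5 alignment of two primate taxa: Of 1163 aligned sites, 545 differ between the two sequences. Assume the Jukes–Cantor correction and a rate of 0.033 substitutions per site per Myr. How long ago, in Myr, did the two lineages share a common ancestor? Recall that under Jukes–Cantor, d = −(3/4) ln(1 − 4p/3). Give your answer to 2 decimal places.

p = 545/1163 ≈ 0.468616.
d = −(3/4) ln(1 − 4p/3) = −0.75 ln(1 − 0.624821) = −0.75 ln(0.375179)
  = −0.75 × (-0.980352) = 0.735264 substitutions/site.
Under a molecular clock d = 2μt, so t = d/(2μ) = 0.735264 / (2 × 0.033) = 11.14 Myr.

11.14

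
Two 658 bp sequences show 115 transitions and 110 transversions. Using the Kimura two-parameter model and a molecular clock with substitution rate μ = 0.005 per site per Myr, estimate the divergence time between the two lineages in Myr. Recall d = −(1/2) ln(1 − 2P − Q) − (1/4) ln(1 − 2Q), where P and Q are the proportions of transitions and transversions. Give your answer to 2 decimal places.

46.53

P = 115/658 ≈ 0.174772 and Q = 110/658 ≈ 0.167173.
Under the Kimura two-parameter model, d = −½ ln(1 − 2P − Q) − ¼ ln(1 − 2Q).
1 − 2P − Q = 0.483283, giving −½ ln(0.483283) = 0.363576.
1 − 2Q = 0.665654, giving −¼ ln(0.665654) = 0.101746.
d = 0.363576 + 0.101746 = 0.465322.
Under a molecular clock d = 2μt, so t = d/(2μ) = 0.465322 / (2 × 0.005) = 46.53 Myr.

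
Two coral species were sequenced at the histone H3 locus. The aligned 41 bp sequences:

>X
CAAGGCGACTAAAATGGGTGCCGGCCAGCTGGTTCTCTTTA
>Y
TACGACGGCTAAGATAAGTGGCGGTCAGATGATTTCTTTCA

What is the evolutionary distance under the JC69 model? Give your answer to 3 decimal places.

0.502

The sequences differ at 15 of 41 sites, so p = 15/41 ≈ 0.365854.
d = −(3/4) ln(1 − 4p/3) = −0.75 ln(1 − 0.487805) = −0.75 ln(0.512195)
  = −0.75 × (-0.669050) = 0.501788 substitutions/site.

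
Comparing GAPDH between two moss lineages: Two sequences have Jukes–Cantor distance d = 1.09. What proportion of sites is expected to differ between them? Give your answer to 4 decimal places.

0.5747

p = (3/4)(1 − e^(−4d/3)) = 0.75 × (1 − e^(-1.453333)) = 0.75 × (1 − 0.233790) = 0.574658.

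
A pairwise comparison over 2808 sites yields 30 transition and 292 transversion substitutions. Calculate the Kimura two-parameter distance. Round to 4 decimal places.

0.1253

P = 30/2808 ≈ 0.010684 and Q = 292/2808 ≈ 0.103989.
Under the Kimura two-parameter model, d = −½ ln(1 − 2P − Q) − ¼ ln(1 − 2Q).
1 − 2P − Q = 0.874643, giving −½ ln(0.874643) = 0.066970.
1 − 2Q = 0.792022, giving −¼ ln(0.792022) = 0.058292.
d = 0.066970 + 0.058292 = 0.125262.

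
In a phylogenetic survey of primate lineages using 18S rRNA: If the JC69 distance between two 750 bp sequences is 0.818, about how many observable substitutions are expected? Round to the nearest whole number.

374

Invert JC69: p = (3/4)(1 − e^(−4d/3)) = 0.75 × (1 − e^(-1.090667)) = 0.75 × (1 − 0.335992) = 0.498006.
Expected differing sites = pL ≈ 0.498006 × 750 = 373.5045 ≈ 374.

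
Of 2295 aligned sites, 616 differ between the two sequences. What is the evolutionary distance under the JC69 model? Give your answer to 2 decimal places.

p = 616/2295 ≈ 0.26841.
d = −(3/4) ln(1 − 4p/3) = −0.75 ln(1 − 0.35788) = −0.75 ln(0.64212)
  = −0.75 × (-0.442980) = 0.332235 substitutions/site.

0.33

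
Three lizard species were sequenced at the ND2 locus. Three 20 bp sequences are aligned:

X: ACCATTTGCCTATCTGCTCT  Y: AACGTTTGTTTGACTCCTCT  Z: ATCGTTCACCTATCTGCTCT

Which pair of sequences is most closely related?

X–Y: 7/20 differ, p = 0.350, d = 0.471.
X–Z: 4/20 differ, p = 0.200, d = 0.233.
Y–Z: 8/20 differ, p = 0.400, d = 0.572.
The smallest distance is between X and Z.

X and Z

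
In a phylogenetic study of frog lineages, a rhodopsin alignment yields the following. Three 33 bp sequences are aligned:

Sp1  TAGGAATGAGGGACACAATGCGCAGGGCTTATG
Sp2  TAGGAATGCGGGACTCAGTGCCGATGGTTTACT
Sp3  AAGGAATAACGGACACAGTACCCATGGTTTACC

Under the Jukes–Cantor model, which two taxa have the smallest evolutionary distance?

Sp1–Sp2: 9/33 differ, p = 0.273, d = 0.339.
Sp1–Sp3: 10/33 differ, p = 0.303, d = 0.388.
Sp2–Sp3: 8/33 differ, p = 0.242, d = 0.293.
The smallest distance is between Sp2 and Sp3.

Sp2 and Sp3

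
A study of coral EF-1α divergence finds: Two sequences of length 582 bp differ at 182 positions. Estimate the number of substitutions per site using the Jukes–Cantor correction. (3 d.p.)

p = 182/582 ≈ 0.312715.
d = −(3/4) ln(1 − 4p/3) = −0.75 ln(1 − 0.416953) = −0.75 ln(0.583047)
  = −0.75 × (-0.539487) = 0.404615 substitutions/site.

0.405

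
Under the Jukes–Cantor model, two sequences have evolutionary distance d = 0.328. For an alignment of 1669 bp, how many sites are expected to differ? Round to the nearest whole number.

443

Invert JC69: p = (3/4)(1 − e^(−4d/3)) = 0.75 × (1 − e^(-0.437333)) = 0.75 × (1 − 0.645756) = 0.265683.
Expected differing sites = pL ≈ 0.265683 × 1669 = 443.424927 ≈ 443.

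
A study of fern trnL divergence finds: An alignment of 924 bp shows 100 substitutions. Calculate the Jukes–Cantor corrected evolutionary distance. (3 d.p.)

p = 100/924 ≈ 0.108225.
d = −(3/4) ln(1 − 4p/3) = −0.75 ln(1 − 0.1443) = −0.75 ln(0.8557)
  = −0.75 × (-0.155835) = 0.116876 substitutions/site.

0.117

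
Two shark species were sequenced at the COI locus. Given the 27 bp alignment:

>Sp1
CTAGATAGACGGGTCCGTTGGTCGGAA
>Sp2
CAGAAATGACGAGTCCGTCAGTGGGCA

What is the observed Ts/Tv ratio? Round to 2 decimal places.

Transitions are A↔G and C↔T; transversions are all other mismatches.
Transitions: 5. Transversions: 5.
R = 5/5 = 1.00.

1.00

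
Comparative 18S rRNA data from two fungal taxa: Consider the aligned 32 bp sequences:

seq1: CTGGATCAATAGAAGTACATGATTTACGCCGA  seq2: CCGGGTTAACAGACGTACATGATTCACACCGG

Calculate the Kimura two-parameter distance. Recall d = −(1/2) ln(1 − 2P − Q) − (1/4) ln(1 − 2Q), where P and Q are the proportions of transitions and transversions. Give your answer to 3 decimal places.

0.332

Of 32 sites, 7 differences are transitions and 1 are transversions, so P = 7/32 = 0.21875 and Q = 1/32 = 0.03125.
Under the Kimura two-parameter model, d = −½ ln(1 − 2P − Q) − ¼ ln(1 − 2Q).
1 − 2P − Q = 0.53125, giving −½ ln(0.53125) = 0.316261.
1 − 2Q = 0.9375, giving −¼ ln(0.9375) = 0.016135.
d = 0.316261 + 0.016135 = 0.332396.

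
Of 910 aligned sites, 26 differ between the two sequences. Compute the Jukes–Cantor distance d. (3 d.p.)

p = 26/910 ≈ 0.028571.
d = −(3/4) ln(1 − 4p/3) = −0.75 ln(1 − 0.038095) = −0.75 ln(0.961905)
  = −0.75 × (-0.038840) = 0.029130 substitutions/site.

0.029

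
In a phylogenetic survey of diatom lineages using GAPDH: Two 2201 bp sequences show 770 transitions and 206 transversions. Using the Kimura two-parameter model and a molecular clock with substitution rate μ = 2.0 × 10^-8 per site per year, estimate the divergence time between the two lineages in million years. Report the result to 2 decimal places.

21.00

P = 770/2201 ≈ 0.349841 and Q = 206/2201 ≈ 0.093594.
Under the Kimura two-parameter model, d = −½ ln(1 − 2P − Q) − ¼ ln(1 − 2Q).
1 − 2P − Q = 0.206724, giving −½ ln(0.206724) = 0.788185.
1 − 2Q = 0.812812, giving −¼ ln(0.812812) = 0.051814.
d = 0.788185 + 0.051814 = 0.839999.
Under a molecular clock d = 2μt, so t = d/(2μ) = 0.839999 / (2 × 2.0 × 10^-8) = 21.00 million years.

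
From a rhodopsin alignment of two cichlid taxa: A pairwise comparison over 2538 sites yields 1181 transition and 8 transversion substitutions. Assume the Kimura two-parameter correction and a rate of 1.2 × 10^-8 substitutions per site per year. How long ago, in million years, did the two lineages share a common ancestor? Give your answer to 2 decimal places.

56.63

P = 1181/2538 ≈ 0.465327 and Q = 8/2538 ≈ 0.003152.
Under the Kimura two-parameter model, d = −½ ln(1 − 2P − Q) − ¼ ln(1 − 2Q).
1 − 2P − Q = 0.066194, giving −½ ln(0.066194) = 1.357583.
1 − 2Q = 0.993696, giving −¼ ln(0.993696) = 0.001581.
d = 1.357583 + 0.001581 = 1.359164.
Under a molecular clock d = 2μt, so t = d/(2μ) = 1.359164 / (2 × 1.2 × 10^-8) = 56.63 million years.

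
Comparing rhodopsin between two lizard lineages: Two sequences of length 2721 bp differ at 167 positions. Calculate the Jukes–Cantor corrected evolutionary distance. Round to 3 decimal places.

p = 167/2721 ≈ 0.061374.
d = −(3/4) ln(1 − 4p/3) = −0.75 ln(1 − 0.081832) = −0.75 ln(0.918168)
  = −0.75 × (-0.085375) = 0.064031 substitutions/site.

0.064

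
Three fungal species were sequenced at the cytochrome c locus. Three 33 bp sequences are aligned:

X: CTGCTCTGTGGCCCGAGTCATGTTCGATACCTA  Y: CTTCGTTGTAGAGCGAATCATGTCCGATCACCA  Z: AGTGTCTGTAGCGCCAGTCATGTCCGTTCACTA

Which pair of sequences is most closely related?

X–Y: 11/33 differ, p = 0.333, d = 0.441.
X–Z: 11/33 differ, p = 0.333, d = 0.441.
Y–Z: 10/33 differ, p = 0.303, d = 0.388.
The smallest distance is between Y and Z.

Y and Z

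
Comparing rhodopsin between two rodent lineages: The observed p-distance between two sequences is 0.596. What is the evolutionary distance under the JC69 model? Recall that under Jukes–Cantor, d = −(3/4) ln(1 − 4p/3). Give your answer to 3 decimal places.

1.187

d = −(3/4) ln(1 − 4p/3) = −0.75 ln(1 − 0.794667) = −0.75 ln(0.205333)
  = −0.75 × (-1.583122) = 1.187342 substitutions/site.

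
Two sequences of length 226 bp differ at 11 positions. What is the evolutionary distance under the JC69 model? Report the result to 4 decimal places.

0.0503

p = 11/226 ≈ 0.048673.
d = −(3/4) ln(1 − 4p/3) = −0.75 ln(1 − 0.064897) = −0.75 ln(0.935103)
  = −0.75 × (-0.067099) = 0.050324 substitutions/site.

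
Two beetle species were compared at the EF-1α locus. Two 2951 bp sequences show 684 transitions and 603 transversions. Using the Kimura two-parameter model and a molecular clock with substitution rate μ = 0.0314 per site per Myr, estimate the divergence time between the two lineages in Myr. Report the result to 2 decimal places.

P = 684/2951 ≈ 0.231786 and Q = 603/2951 ≈ 0.204338.
Under the Kimura two-parameter model, d = −½ ln(1 − 2P − Q) − ¼ ln(1 − 2Q).
1 − 2P − Q = 0.33209, giving −½ ln(0.33209) = 0.551175.
1 − 2Q = 0.591324, giving −¼ ln(0.591324) = 0.131348.
d = 0.551175 + 0.131348 = 0.682523.
Under a molecular clock d = 2μt, so t = d/(2μ) = 0.682523 / (2 × 0.0314) = 10.87 Myr.

10.87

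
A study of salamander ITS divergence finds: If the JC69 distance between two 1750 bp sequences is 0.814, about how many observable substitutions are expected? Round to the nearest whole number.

869

Invert JC69: p = (3/4)(1 − e^(−4d/3)) = 0.75 × (1 − e^(-1.085333)) = 0.75 × (1 − 0.337789) = 0.496658.
Expected differing sites = pL ≈ 0.496658 × 1750 = 869.1515 ≈ 869.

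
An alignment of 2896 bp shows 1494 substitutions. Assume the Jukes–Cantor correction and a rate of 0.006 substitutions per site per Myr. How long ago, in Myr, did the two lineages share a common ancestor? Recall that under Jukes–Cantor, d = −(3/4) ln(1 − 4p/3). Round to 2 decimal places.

72.77

p = 1494/2896 ≈ 0.515884.
d = −(3/4) ln(1 − 4p/3) = −0.75 ln(1 − 0.687845) = −0.75 ln(0.312155)
  = −0.75 × (-1.164255) = 0.873191 substitutions/site.
Under a molecular clock d = 2μt, so t = d/(2μ) = 0.873191 / (2 × 0.006) = 72.77 Myr.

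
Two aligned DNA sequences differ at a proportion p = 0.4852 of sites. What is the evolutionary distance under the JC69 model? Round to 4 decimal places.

d = −(3/4) ln(1 − 4p/3) = −0.75 ln(1 − 0.646933) = −0.75 ln(0.353067)
  = −0.75 × (-1.041097) = 0.780823 substitutions/site.

0.7808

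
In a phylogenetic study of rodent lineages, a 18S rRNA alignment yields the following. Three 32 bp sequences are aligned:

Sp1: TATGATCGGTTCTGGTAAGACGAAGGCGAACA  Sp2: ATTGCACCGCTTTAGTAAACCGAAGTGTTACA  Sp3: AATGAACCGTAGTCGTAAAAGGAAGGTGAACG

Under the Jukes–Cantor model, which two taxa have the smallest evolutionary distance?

Sp1 and Sp3

Sp1–Sp2: 14/32 differ, p = 0.438, d = 0.657.
Sp1–Sp3: 10/32 differ, p = 0.313, d = 0.404.
Sp2–Sp3: 13/32 differ, p = 0.406, d = 0.585.
The smallest distance is between Sp1 and Sp3.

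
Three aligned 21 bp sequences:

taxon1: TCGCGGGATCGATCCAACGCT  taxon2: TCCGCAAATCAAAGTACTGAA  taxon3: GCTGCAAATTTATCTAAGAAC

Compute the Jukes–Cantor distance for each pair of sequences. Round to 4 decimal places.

d(taxon1,taxon2) = 1.3089, d(taxon1,taxon3) = 1.3089, d(taxon2,taxon3) = 0.7557

taxon1–taxon2: 13/21 sites differ → p ≈ 0.619048, d = −0.75 ln(1 − 0.825397) = 1.308930 ≈ 1.3089.
taxon1–taxon3: 13/21 sites differ → p ≈ 0.619048, d = −0.75 ln(1 − 0.825397) = 1.308930 ≈ 1.3089.
taxon2–taxon3: 10/21 sites differ → p ≈ 0.47619, d = −0.75 ln(1 − 0.63492) = 0.755729 ≈ 0.7557.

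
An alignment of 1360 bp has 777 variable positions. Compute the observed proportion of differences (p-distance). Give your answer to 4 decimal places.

p = 777/1360 = 0.571323… ≈ 0.5713 (to 4 d.p.).

0.5713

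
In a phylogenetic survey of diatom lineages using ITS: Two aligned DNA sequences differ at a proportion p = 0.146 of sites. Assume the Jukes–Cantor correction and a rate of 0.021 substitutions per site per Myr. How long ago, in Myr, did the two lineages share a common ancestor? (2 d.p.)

3.87

d = −(3/4) ln(1 − 4p/3) = −0.75 ln(1 − 0.194667) = −0.75 ln(0.805333)
  = −0.75 × (-0.216499) = 0.162374 substitutions/site.
Under a molecular clock d = 2μt, so t = d/(2μ) = 0.162374 / (2 × 0.021) = 3.87 Myr.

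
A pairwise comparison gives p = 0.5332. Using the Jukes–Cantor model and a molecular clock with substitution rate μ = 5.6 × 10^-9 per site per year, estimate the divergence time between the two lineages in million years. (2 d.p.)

d = −(3/4) ln(1 − 4p/3) = −0.75 ln(1 − 0.710933) = −0.75 ln(0.289067)
  = −0.75 × (-1.241097) = 0.930823 substitutions/site.
Under a molecular clock d = 2μt, so t = d/(2μ) = 0.930823 / (2 × 5.6 × 10^-9) = 83.11 million years.

83.11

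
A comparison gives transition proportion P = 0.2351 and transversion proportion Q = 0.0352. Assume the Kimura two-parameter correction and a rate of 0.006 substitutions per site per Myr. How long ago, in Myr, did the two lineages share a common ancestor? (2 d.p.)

Under the Kimura two-parameter model, d = −½ ln(1 − 2P − Q) − ¼ ln(1 − 2Q).
1 − 2P − Q = 0.4946, giving −½ ln(0.4946) = 0.352003.
1 − 2Q = 0.9296, giving −¼ ln(0.9296) = 0.018250.
d = 0.352003 + 0.018250 = 0.370253.
Under a molecular clock d = 2μt, so t = d/(2μ) = 0.370253 / (2 × 0.006) = 30.85 Myr.

30.85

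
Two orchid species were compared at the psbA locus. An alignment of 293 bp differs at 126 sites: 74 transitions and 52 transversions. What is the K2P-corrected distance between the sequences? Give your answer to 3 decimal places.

P = 74/293 ≈ 0.25256 and Q = 52/293 ≈ 0.177474.
Under the Kimura two-parameter model, d = −½ ln(1 − 2P − Q) − ¼ ln(1 − 2Q).
1 − 2P − Q = 0.317406, giving −½ ln(0.317406) = 0.573787.
1 − 2Q = 0.645052, giving −¼ ln(0.645052) = 0.109606.
d = 0.573787 + 0.109606 = 0.683393.

0.683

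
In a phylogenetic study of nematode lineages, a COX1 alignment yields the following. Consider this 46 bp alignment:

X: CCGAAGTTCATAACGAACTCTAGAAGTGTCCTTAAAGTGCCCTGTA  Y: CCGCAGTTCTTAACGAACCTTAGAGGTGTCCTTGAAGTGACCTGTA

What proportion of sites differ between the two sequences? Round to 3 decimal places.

The sequences differ at 7 of 46 positions (sites 4, 10, 19, 20, 25, 34, 40).
p = 7/46 = 0.152173… ≈ 0.152 (to 3 d.p.).

0.152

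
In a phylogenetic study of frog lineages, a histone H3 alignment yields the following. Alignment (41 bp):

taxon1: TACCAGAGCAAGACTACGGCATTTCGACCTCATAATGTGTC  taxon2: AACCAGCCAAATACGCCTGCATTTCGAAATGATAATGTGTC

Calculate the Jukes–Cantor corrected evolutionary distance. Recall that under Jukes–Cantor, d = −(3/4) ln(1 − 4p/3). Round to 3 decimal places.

The sequences differ at 11 of 41 sites, so p = 11/41 ≈ 0.268293.
d = −(3/4) ln(1 − 4p/3) = −0.75 ln(1 − 0.357724) = −0.75 ln(0.642276)
  = −0.75 × (-0.442737) = 0.332053 substitutions/site.

0.332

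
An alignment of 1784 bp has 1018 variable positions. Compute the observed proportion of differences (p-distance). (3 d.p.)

p = 1018/1784 = 0.570627… ≈ 0.571 (to 3 d.p.).

0.571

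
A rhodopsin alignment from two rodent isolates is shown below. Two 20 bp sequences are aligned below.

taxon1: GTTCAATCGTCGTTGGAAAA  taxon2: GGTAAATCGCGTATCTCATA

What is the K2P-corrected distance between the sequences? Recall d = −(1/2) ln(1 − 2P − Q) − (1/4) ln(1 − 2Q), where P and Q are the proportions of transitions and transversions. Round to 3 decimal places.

Of 20 sites, 1 differences are transitions and 9 are transversions, so P = 1/20 = 0.05 and Q = 9/20 = 0.45.
Under the Kimura two-parameter model, d = −½ ln(1 − 2P − Q) − ¼ ln(1 − 2Q).
1 − 2P − Q = 0.45, giving −½ ln(0.45) = 0.399254.
1 − 2Q = 0.1, giving −¼ ln(0.1) = 0.575646.
d = 0.399254 + 0.575646 = 0.974900.

0.975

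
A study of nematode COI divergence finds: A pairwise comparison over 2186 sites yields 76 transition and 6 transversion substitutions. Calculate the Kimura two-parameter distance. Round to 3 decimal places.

0.039

P = 76/2186 ≈ 0.034767 and Q = 6/2186 ≈ 0.002745.
Under the Kimura two-parameter model, d = −½ ln(1 − 2P − Q) − ¼ ln(1 − 2Q).
1 − 2P − Q = 0.927721, giving −½ ln(0.927721) = 0.037512.
1 − 2Q = 0.99451, giving −¼ ln(0.99451) = 0.001376.
d = 0.037512 + 0.001376 = 0.038888.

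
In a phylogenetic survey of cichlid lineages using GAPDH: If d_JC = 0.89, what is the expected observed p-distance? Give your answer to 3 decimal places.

0.521

p = (3/4)(1 − e^(−4d/3)) = 0.75 × (1 − e^(-1.186667)) = 0.75 × (1 − 0.305237) = 0.521072.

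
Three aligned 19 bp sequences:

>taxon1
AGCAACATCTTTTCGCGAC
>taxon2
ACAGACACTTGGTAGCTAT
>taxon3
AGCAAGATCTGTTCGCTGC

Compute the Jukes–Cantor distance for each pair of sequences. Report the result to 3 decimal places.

d(taxon1,taxon2) = 0.907, d(taxon1,taxon3) = 0.247, d(taxon2,taxon3) = 0.907

taxon1–taxon2: 10/19 sites differ → p ≈ 0.526316, d = −0.75 ln(1 − 0.701755) = 0.907380 ≈ 0.907.
taxon1–taxon3: 4/19 sites differ → p ≈ 0.210526, d = −0.75 ln(1 − 0.280701) = 0.247109 ≈ 0.247.
taxon2–taxon3: 10/19 sites differ → p ≈ 0.526316, d = −0.75 ln(1 − 0.701755) = 0.907380 ≈ 0.907.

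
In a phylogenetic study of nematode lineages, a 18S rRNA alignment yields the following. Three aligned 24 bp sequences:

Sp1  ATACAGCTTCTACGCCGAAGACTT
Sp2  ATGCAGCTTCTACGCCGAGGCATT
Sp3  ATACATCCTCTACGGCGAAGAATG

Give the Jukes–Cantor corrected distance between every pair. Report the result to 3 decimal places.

d(Sp1,Sp2) = 0.188, d(Sp1,Sp3) = 0.244, d(Sp2,Sp3) = 0.369

Sp1–Sp2: 4/24 sites differ → p ≈ 0.166667, d = −0.75 ln(1 − 0.222223) = 0.188487 ≈ 0.188.
Sp1–Sp3: 5/24 sites differ → p ≈ 0.208333, d = −0.75 ln(1 − 0.277777) = 0.244066 ≈ 0.244.
Sp2–Sp3: 7/24 sites differ → p ≈ 0.291667, d = −0.75 ln(1 − 0.388889) = 0.369358 ≈ 0.369.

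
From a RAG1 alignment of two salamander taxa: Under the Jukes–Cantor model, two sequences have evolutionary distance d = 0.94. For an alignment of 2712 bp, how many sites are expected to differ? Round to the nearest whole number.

Invert JC69: p = (3/4)(1 − e^(−4d/3)) = 0.75 × (1 − e^(-1.253333)) = 0.75 × (1 − 0.285551) = 0.535837.
Expected differing sites = pL ≈ 0.535837 × 2712 = 1453.189944 ≈ 1453.

1453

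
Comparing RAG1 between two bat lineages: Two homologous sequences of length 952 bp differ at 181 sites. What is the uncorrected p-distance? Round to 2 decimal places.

0.19

p = 181/952 = 0.190126… ≈ 0.19 (to 2 d.p.).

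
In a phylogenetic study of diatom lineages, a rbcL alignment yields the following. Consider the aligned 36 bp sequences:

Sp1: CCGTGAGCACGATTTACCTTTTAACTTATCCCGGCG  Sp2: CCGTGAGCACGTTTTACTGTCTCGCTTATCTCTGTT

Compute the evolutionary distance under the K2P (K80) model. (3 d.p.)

Of 36 sites, 5 differences are transitions and 5 are transversions, so P = 5/36 ≈ 0.138889 and Q = 5/36 ≈ 0.138889.
Under the Kimura two-parameter model, d = −½ ln(1 − 2P − Q) − ¼ ln(1 − 2Q).
1 − 2P − Q = 0.583333, giving −½ ln(0.583333) = 0.269499.
1 − 2Q = 0.722222, giving −¼ ln(0.722222) = 0.081356.
d = 0.269499 + 0.081356 = 0.350855.

0.351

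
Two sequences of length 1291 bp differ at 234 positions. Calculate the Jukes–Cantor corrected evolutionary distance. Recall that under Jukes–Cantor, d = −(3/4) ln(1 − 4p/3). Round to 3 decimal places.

p = 234/1291 ≈ 0.181255.
d = −(3/4) ln(1 − 4p/3) = −0.75 ln(1 − 0.241673) = −0.75 ln(0.758327)
  = −0.75 × (-0.276641) = 0.207481 substitutions/site.

0.207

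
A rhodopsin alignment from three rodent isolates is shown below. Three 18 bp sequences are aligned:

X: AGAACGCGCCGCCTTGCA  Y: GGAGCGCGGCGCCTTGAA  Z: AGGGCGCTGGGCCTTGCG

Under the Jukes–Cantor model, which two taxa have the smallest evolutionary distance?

X–Y: 4/18 differ, p = 0.222, d = 0.264.
X–Z: 6/18 differ, p = 0.333, d = 0.441.
Y–Z: 6/18 differ, p = 0.333, d = 0.441.
The smallest distance is between X and Y.

X and Y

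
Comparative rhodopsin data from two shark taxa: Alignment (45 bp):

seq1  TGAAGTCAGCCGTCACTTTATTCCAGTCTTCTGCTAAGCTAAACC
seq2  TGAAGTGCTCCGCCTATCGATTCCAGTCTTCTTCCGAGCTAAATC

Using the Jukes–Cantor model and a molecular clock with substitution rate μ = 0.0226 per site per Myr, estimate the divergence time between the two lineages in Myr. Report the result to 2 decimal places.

The sequences differ at 12 of 45 sites, so p = 12/45 ≈ 0.266667.
d = −(3/4) ln(1 − 4p/3) = −0.75 ln(1 − 0.355556) = −0.75 ln(0.644444)
  = −0.75 × (-0.439367) = 0.329525 substitutions/site.
Under a molecular clock d = 2μt, so t = d/(2μ) = 0.329525 / (2 × 0.0226) = 7.29 Myr.

7.29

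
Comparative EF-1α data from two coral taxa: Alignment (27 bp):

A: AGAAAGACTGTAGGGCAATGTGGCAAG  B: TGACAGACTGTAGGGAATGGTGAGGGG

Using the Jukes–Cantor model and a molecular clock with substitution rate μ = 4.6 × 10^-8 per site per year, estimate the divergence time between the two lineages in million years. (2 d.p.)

The sequences differ at 9 of 27 sites (1, 4, 16, 18, 19, 23, 24, 25, 26), so p = 9/27 ≈ 0.333333.
d = −(3/4) ln(1 − 4p/3) = −0.75 ln(1 − 0.444444) = −0.75 ln(0.555556)
  = −0.75 × (-0.587786) = 0.440840 substitutions/site.
Under a molecular clock d = 2μt, so t = d/(2μ) = 0.440840 / (2 × 4.6 × 10^-8) = 4.79 million years.

4.79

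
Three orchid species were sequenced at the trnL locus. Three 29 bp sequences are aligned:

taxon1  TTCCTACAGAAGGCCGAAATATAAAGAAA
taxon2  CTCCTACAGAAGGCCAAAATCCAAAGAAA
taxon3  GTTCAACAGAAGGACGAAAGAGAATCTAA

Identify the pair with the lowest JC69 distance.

taxon1 and taxon2

taxon1–taxon2: 4/29 differ, p = 0.138, d = 0.152.
taxon1–taxon3: 9/29 differ, p = 0.310, d = 0.401.
taxon2–taxon3: 11/29 differ, p = 0.379, d = 0.529.
The smallest distance is between taxon1 and taxon2.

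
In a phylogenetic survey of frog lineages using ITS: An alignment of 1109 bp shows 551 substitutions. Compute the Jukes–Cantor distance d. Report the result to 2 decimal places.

0.81

p = 551/1109 ≈ 0.496844.
d = −(3/4) ln(1 − 4p/3) = −0.75 ln(1 − 0.662459) = −0.75 ln(0.337541)
  = −0.75 × (-1.086068) = 0.814551 substitutions/site.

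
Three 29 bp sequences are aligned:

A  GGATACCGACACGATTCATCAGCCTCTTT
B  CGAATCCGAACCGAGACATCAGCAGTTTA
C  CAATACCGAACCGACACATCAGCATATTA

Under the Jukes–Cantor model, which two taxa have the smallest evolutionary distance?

A–B: 11/29 differ, p = 0.379, d = 0.529.
A–C: 9/29 differ, p = 0.310, d = 0.401.
B–C: 6/29 differ, p = 0.207, d = 0.242.
The smallest distance is between B and C.

B and C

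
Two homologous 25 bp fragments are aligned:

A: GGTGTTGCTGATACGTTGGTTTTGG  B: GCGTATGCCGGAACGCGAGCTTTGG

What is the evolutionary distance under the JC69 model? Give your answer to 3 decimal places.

The sequences differ at 11 of 25 sites, so p = 11/25 = 0.44.
d = −(3/4) ln(1 − 4p/3) = −0.75 ln(1 − 0.586667) = −0.75 ln(0.413333)
  = −0.75 × (-0.883502) = 0.662627 substitutions/site.

0.663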